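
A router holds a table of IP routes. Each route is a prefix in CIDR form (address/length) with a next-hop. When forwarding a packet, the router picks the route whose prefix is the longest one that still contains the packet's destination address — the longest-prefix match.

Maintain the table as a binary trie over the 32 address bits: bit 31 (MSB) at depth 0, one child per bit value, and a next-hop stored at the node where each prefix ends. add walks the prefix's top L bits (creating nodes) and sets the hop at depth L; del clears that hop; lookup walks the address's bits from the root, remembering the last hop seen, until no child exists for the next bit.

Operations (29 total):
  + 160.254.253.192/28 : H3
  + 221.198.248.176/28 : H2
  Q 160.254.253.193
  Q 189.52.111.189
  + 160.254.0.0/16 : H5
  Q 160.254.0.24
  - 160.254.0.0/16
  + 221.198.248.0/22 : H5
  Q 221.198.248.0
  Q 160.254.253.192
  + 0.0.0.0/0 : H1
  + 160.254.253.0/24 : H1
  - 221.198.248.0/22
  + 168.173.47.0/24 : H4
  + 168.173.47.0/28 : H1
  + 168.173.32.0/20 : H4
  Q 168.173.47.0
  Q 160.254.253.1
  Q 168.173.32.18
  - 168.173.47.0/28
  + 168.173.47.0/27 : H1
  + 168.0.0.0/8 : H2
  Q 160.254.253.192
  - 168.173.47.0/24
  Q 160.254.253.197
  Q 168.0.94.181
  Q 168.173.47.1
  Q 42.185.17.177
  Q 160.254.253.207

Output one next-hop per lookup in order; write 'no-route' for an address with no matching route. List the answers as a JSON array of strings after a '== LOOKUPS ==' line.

Process each operation:
  add 160.254.253.192/28 -> H3 at depth 28
  add 221.198.248.176/28 -> H2 at depth 28
  ? 160.254.253.193  path d0:-→d1:-→d2:-→d3:-→d4:-→d5:-→d6:-→d7:-→d8:-→d9:-→d10:-→d11:-→d12:-→d13:-→d14:-→d15:-→d16:-→d17:-→d18:-→d19:-→d20:-→d21:-→d22:-→d23:-→d24:-→d25:-→d26:-→d27:-→d28:H3  best=H3
  ? 189.52.111.189  path d0:-→d1:-→d2:-→d3:-  best=no-route
  add 160.254.0.0/16 -> H5 at depth 16
  ? 160.254.0.24  path d0:-→d1:-→d2:-→d3:-→d4:-→d5:-→d6:-→d7:-→d8:-→d9:-→d10:-→d11:-→d12:-→d13:-→d14:-→d15:-→d16:H5  best=H5
  del 160.254.0.0/16 (clear depth 16)
  add 221.198.248.0/22 -> H5 at depth 22
  ? 221.198.248.0  path d0:-→d1:-→d2:-→d3:-→d4:-→d5:-→d6:-→d7:-→d8:-→d9:-→d10:-→d11:-→d12:-→d13:-→d14:-→d15:-→d16:-→d17:-→d18:-→d19:-→d20:-→d21:-→d22:H5→d23:-→d24:-  best=H5
  ? 160.254.253.192  path d0:-→d1:-→d2:-→d3:-→d4:-→d5:-→d6:-→d7:-→d8:-→d9:-→d10:-→d11:-→d12:-→d13:-→d14:-→d15:-→d16:-→d17:-→d18:-→d19:-→d20:-→d21:-→d22:-→d23:-→d24:-→d25:-→d26:-→d27:-→d28:H3  best=H3
  add 0.0.0.0/0 -> H1 at depth 0
  add 160.254.253.0/24 -> H1 at depth 24
  del 221.198.248.0/22 (clear depth 22)
  add 168.173.47.0/24 -> H4 at depth 24
  add 168.173.47.0/28 -> H1 at depth 28
  add 168.173.32.0/20 -> H4 at depth 20
  ? 168.173.47.0  path d0:H1→d1:-→d2:-→d3:-→d4:-→d5:-→d6:-→d7:-→d8:-→d9:-→d10:-→d11:-→d12:-→d13:-→d14:-→d15:-→d16:-→d17:-→d18:-→d19:-→d20:H4→d21:-→d22:-→d23:-→d24:H4→d25:-→d26:-→d27:-→d28:H1  best=H1
  ? 160.254.253.1  path d0:H1→d1:-→d2:-→d3:-→d4:-→d5:-→d6:-→d7:-→d8:-→d9:-→d10:-→d11:-→d12:-→d13:-→d14:-→d15:-→d16:-→d17:-→d18:-→d19:-→d20:-→d21:-→d22:-→d23:-→d24:H1  best=H1
  ? 168.173.32.18  path d0:H1→d1:-→d2:-→d3:-→d4:-→d5:-→d6:-→d7:-→d8:-→d9:-→d10:-→d11:-→d12:-→d13:-→d14:-→d15:-→d16:-→d17:-→d18:-→d19:-→d20:H4  best=H4
  del 168.173.47.0/28 (clear depth 28)
  add 168.173.47.0/27 -> H1 at depth 27
  add 168.0.0.0/8 -> H2 at depth 8
  ? 160.254.253.192  path d0:H1→d1:-→d2:-→d3:-→d4:-→d5:-→d6:-→d7:-→d8:-→d9:-→d10:-→d11:-→d12:-→d13:-→d14:-→d15:-→d16:-→d17:-→d18:-→d19:-→d20:-→d21:-→d22:-→d23:-→d24:H1→d25:-→d26:-→d27:-→d28:H3  best=H3
  del 168.173.47.0/24 (clear depth 24)
  ? 160.254.253.197  path d0:H1→d1:-→d2:-→d3:-→d4:-→d5:-→d6:-→d7:-→d8:-→d9:-→d10:-→d11:-→d12:-→d13:-→d14:-→d15:-→d16:-→d17:-→d18:-→d19:-→d20:-→d21:-→d22:-→d23:-→d24:H1→d25:-→d26:-→d27:-→d28:H3  best=H3
  ? 168.0.94.181  path d0:H1→d1:-→d2:-→d3:-→d4:-→d5:-→d6:-→d7:-→d8:H2  best=H2
  ? 168.173.47.1  path d0:H1→d1:-→d2:-→d3:-→d4:-→d5:-→d6:-→d7:-→d8:H2→d9:-→d10:-→d11:-→d12:-→d13:-→d14:-→d15:-→d16:-→d17:-→d18:-→d19:-→d20:H4→d21:-→d22:-→d23:-→d24:-→d25:-→d26:-→d27:H1→d28:-  best=H1
  ? 42.185.17.177  path d0:H1  best=H1
  ? 160.254.253.207  path d0:H1→d1:-→d2:-→d3:-→d4:-→d5:-→d6:-→d7:-→d8:-→d9:-→d10:-→d11:-→d12:-→d13:-→d14:-→d15:-→d16:-→d17:-→d18:-→d19:-→d20:-→d21:-→d22:-→d23:-→d24:H1→d25:-→d26:-→d27:-→d28:H3  best=H3

== LOOKUPS ==
["H3","no-route","H5","H5","H3","H1","H1","H4","H3","H3","H2","H1","H1","H3"]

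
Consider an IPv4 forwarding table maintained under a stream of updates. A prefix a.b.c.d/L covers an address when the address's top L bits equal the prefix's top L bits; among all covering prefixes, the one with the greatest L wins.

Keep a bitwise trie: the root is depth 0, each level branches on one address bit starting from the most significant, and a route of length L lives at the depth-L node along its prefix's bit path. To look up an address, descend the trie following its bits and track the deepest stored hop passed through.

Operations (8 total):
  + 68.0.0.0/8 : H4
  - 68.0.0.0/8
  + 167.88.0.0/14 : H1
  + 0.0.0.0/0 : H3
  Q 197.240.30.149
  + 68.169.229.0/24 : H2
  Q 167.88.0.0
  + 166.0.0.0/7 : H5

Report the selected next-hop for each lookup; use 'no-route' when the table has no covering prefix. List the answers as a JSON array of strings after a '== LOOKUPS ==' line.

Trace:
  + 68.0.0.0/8 (H4) depth=8
  - 68.0.0.0/8 clear@8
  + 167.88.0.0/14 (H1) depth=14
  + 0.0.0.0/0 (H3) depth=0
  lookup 197.240.30.149: bits 1 walk d0:H3→d1:- -> H3
  + 68.169.229.0/24 (H2) depth=24
  lookup 167.88.0.0: bits 10100111010110 walk d0:H3→d1:-→d2:-→d3:-→d4:-→d5:-→d6:-→d7:-→d8:-→d9:-→d10:-→d11:-→d12:-→d13:-→d14:H1 -> H1
  + 166.0.0.0/7 (H5) depth=7

== LOOKUPS ==
["H3","H1"]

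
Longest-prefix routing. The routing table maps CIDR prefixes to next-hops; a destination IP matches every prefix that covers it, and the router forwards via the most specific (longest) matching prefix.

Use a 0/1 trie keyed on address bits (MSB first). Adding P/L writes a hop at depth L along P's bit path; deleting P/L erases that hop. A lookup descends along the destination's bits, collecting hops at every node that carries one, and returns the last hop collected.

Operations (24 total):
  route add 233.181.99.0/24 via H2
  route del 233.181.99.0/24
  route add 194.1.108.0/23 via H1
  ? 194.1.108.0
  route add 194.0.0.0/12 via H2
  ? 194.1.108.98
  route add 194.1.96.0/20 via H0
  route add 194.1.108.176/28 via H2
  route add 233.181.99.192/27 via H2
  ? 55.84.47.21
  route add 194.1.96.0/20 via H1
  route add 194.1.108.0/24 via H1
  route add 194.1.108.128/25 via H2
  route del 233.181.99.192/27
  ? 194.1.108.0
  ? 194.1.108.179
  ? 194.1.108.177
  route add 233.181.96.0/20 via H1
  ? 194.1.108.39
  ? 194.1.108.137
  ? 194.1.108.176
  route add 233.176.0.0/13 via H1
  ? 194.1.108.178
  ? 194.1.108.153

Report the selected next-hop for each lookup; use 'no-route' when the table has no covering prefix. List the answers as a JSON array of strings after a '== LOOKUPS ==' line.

Trace:
  add 233.181.99.0/24 -> H2 at depth 24
  del 233.181.99.0/24 (clear depth 24)
  add 194.1.108.0/23 -> H1 at depth 23
  lookup 194.1.108.0: bits 11000010000000010110110 walk d0:-→d1:-→d2:-→d3:-→d4:-→d5:-→d6:-→d7:-→d8:-→d9:-→d10:-→d11:-→d12:-→d13:-→d14:-→d15:-→d16:-→d17:-→d18:-→d19:-→d20:-→d21:-→d22:-→d23:H1 -> H1
  add 194.0.0.0/12 -> H2 at depth 12
  lookup 194.1.108.98: bits 11000010000000010110110 walk d0:-→d1:-→d2:-→d3:-→d4:-→d5:-→d6:-→d7:-→d8:-→d9:-→d10:-→d11:-→d12:H2→d13:-→d14:-→d15:-→d16:-→d17:-→d18:-→d19:-→d20:-→d21:-→d22:-→d23:H1 -> H1
  add 194.1.96.0/20 -> H0 at depth 20
  add 194.1.108.176/28 -> H2 at depth 28
  add 233.181.99.192/27 -> H2 at depth 27
  lookup 55.84.47.21: bits ε walk d0:- -> no-route
  add 194.1.96.0/20 -> H1 at depth 20
  add 194.1.108.0/24 -> H1 at depth 24
  add 194.1.108.128/25 -> H2 at depth 25
  del 233.181.99.192/27 (clear depth 27)
  lookup 194.1.108.0: bits 110000100000000101101100 walk d0:-→d1:-→d2:-→d3:-→d4:-→d5:-→d6:-→d7:-→d8:-→d9:-→d10:-→d11:-→d12:H2→d13:-→d14:-→d15:-→d16:-→d17:-→d18:-→d19:-→d20:H1→d21:-→d22:-→d23:H1→d24:H1 -> H1
  lookup 194.1.108.179: bits 1100001000000001011011001011 walk d0:-→d1:-→d2:-→d3:-→d4:-→d5:-→d6:-→d7:-→d8:-→d9:-→d10:-→d11:-→d12:H2→d13:-→d14:-→d15:-→d16:-→d17:-→d18:-→d19:-→d20:H1→d21:-→d22:-→d23:H1→d24:H1→d25:H2→d26:-→d27:-→d28:H2 -> H2
  lookup 194.1.108.177: bits 1100001000000001011011001011 walk d0:-→d1:-→d2:-→d3:-→d4:-→d5:-→d6:-→d7:-→d8:-→d9:-→d10:-→d11:-→d12:H2→d13:-→d14:-→d15:-→d16:-→d17:-→d18:-→d19:-→d20:H1→d21:-→d22:-→d23:H1→d24:H1→d25:H2→d26:-→d27:-→d28:H2 -> H2
  add 233.181.96.0/20 -> H1 at depth 20
  lookup 194.1.108.39: bits 110000100000000101101100 walk d0:-→d1:-→d2:-→d3:-→d4:-→d5:-→d6:-→d7:-→d8:-→d9:-→d10:-→d11:-→d12:H2→d13:-→d14:-→d15:-→d16:-→d17:-→d18:-→d19:-→d20:H1→d21:-→d22:-→d23:H1→d24:H1 -> H1
  lookup 194.1.108.137: bits 11000010000000010110110010 walk d0:-→d1:-→d2:-→d3:-→d4:-→d5:-→d6:-→d7:-→d8:-→d9:-→d10:-→d11:-→d12:H2→d13:-→d14:-→d15:-→d16:-→d17:-→d18:-→d19:-→d20:H1→d21:-→d22:-→d23:H1→d24:H1→d25:H2→d26:- -> H2
  lookup 194.1.108.176: bits 1100001000000001011011001011 walk d0:-→d1:-→d2:-→d3:-→d4:-→d5:-→d6:-→d7:-→d8:-→d9:-→d10:-→d11:-→d12:H2→d13:-→d14:-→d15:-→d16:-→d17:-→d18:-→d19:-→d20:H1→d21:-→d22:-→d23:H1→d24:H1→d25:H2→d26:-→d27:-→d28:H2 -> H2
  add 233.176.0.0/13 -> H1 at depth 13
  lookup 194.1.108.178: bits 1100001000000001011011001011 walk d0:-→d1:-→d2:-→d3:-→d4:-→d5:-→d6:-→d7:-→d8:-→d9:-→d10:-→d11:-→d12:H2→d13:-→d14:-→d15:-→d16:-→d17:-→d18:-→d19:-→d20:H1→d21:-→d22:-→d23:H1→d24:H1→d25:H2→d26:-→d27:-→d28:H2 -> H2
  lookup 194.1.108.153: bits 11000010000000010110110010 walk d0:-→d1:-→d2:-→d3:-→d4:-→d5:-→d6:-→d7:-→d8:-→d9:-→d10:-→d11:-→d12:H2→d13:-→d14:-→d15:-→d16:-→d17:-→d18:-→d19:-→d20:H1→d21:-→d22:-→d23:H1→d24:H1→d25:H2→d26:- -> H2

== LOOKUPS ==
["H1","H1","no-route","H1","H2","H2","H1","H2","H2","H2","H2"]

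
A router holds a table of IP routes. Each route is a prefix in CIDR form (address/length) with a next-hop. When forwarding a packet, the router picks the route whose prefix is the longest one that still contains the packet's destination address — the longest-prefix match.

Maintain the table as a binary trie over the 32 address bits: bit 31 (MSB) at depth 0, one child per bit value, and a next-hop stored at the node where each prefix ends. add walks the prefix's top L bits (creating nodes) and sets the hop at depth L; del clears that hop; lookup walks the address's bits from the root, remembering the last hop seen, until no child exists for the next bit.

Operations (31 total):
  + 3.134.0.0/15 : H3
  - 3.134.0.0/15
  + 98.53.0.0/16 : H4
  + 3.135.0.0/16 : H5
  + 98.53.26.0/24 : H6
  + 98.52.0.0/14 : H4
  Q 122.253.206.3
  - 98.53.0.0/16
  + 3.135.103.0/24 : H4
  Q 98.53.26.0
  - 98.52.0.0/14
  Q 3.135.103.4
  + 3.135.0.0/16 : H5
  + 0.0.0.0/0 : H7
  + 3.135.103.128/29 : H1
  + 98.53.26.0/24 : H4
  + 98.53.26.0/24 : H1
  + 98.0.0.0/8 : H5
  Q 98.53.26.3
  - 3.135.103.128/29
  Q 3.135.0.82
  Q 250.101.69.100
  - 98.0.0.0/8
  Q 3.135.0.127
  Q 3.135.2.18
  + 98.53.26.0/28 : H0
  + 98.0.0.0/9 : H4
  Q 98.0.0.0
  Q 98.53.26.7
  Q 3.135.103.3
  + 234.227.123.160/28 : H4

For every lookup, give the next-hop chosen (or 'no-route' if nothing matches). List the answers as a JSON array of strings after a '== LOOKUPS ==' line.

Process each operation:
  add 3.134.0.0/15 -> H3 at depth 15
  del 3.134.0.0/15 (clear depth 15)
  add 98.53.0.0/16 -> H4 at depth 16
  add 3.135.0.0/16 -> H5 at depth 16
  add 98.53.26.0/24 -> H6 at depth 24
  add 98.52.0.0/14 -> H4 at depth 14
  ? 122.253.206.3  path d0:-→d1:-→d2:-→d3:-  best=no-route
  del 98.53.0.0/16 (clear depth 16)
  add 3.135.103.0/24 -> H4 at depth 24
  ? 98.53.26.0  path d0:-→d1:-→d2:-→d3:-→d4:-→d5:-→d6:-→d7:-→d8:-→d9:-→d10:-→d11:-→d12:-→d13:-→d14:H4→d15:-→d16:-→d17:-→d18:-→d19:-→d20:-→d21:-→d22:-→d23:-→d24:H6  best=H6
  del 98.52.0.0/14 (clear depth 14)
  ? 3.135.103.4  path d0:-→d1:-→d2:-→d3:-→d4:-→d5:-→d6:-→d7:-→d8:-→d9:-→d10:-→d11:-→d12:-→d13:-→d14:-→d15:-→d16:H5→d17:-→d18:-→d19:-→d20:-→d21:-→d22:-→d23:-→d24:H4  best=H4
  add 3.135.0.0/16 -> H5 at depth 16
  add 0.0.0.0/0 -> H7 at depth 0
  add 3.135.103.128/29 -> H1 at depth 29
  add 98.53.26.0/24 -> H4 at depth 24
  add 98.53.26.0/24 -> H1 at depth 24
  add 98.0.0.0/8 -> H5 at depth 8
  ? 98.53.26.3  path d0:H7→d1:-→d2:-→d3:-→d4:-→d5:-→d6:-→d7:-→d8:H5→d9:-→d10:-→d11:-→d12:-→d13:-→d14:-→d15:-→d16:-→d17:-→d18:-→d19:-→d20:-→d21:-→d22:-→d23:-→d24:H1  best=H1
  del 3.135.103.128/29 (clear depth 29)
  ? 3.135.0.82  path d0:H7→d1:-→d2:-→d3:-→d4:-→d5:-→d6:-→d7:-→d8:-→d9:-→d10:-→d11:-→d12:-→d13:-→d14:-→d15:-→d16:H5→d17:-  best=H5
  ? 250.101.69.100  path d0:H7  best=H7
  del 98.0.0.0/8 (clear depth 8)
  ? 3.135.0.127  path d0:H7→d1:-→d2:-→d3:-→d4:-→d5:-→d6:-→d7:-→d8:-→d9:-→d10:-→d11:-→d12:-→d13:-→d14:-→d15:-→d16:H5→d17:-  best=H5
  ? 3.135.2.18  path d0:H7→d1:-→d2:-→d3:-→d4:-→d5:-→d6:-→d7:-→d8:-→d9:-→d10:-→d11:-→d12:-→d13:-→d14:-→d15:-→d16:H5→d17:-  best=H5
  add 98.53.26.0/28 -> H0 at depth 28
  add 98.0.0.0/9 -> H4 at depth 9
  ? 98.0.0.0  path d0:H7→d1:-→d2:-→d3:-→d4:-→d5:-→d6:-→d7:-→d8:-→d9:H4→d10:-  best=H4
  ? 98.53.26.7  path d0:H7→d1:-→d2:-→d3:-→d4:-→d5:-→d6:-→d7:-→d8:-→d9:H4→d10:-→d11:-→d12:-→d13:-→d14:-→d15:-→d16:-→d17:-→d18:-→d19:-→d20:-→d21:-→d22:-→d23:-→d24:H1→d25:-→d26:-→d27:-→d28:H0  best=H0
  ? 3.135.103.3  path d0:H7→d1:-→d2:-→d3:-→d4:-→d5:-→d6:-→d7:-→d8:-→d9:-→d10:-→d11:-→d12:-→d13:-→d14:-→d15:-→d16:H5→d17:-→d18:-→d19:-→d20:-→d21:-→d22:-→d23:-→d24:H4  best=H4
  add 234.227.123.160/28 -> H4 at depth 28

== LOOKUPS ==
["no-route","H6","H4","H1","H5","H7","H5","H5","H4","H0","H4"]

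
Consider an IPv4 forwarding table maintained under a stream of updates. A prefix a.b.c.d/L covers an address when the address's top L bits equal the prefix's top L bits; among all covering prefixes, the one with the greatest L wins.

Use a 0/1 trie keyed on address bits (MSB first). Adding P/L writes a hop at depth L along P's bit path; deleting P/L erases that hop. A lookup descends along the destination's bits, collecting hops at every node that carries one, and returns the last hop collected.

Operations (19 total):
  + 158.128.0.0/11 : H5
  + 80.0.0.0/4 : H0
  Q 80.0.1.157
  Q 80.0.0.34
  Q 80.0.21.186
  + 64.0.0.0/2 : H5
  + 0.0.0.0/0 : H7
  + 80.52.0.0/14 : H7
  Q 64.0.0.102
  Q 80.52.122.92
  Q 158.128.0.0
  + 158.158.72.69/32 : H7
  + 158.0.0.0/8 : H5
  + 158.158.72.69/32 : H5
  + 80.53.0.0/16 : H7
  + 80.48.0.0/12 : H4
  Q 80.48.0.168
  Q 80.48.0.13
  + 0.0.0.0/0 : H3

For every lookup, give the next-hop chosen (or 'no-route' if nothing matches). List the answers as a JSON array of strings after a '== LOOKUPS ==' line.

Process each operation:
  + 158.128.0.0/11 (H5) depth=11
  + 80.0.0.0/4 (H0) depth=4
  lookup 80.0.1.157: bits 0101 walk d0:-→d1:-→d2:-→d3:-→d4:H0 -> H0
  lookup 80.0.0.34: bits 0101 walk d0:-→d1:-→d2:-→d3:-→d4:H0 -> H0
  lookup 80.0.21.186: bits 0101 walk d0:-→d1:-→d2:-→d3:-→d4:H0 -> H0
  + 64.0.0.0/2 (H5) depth=2
  + 0.0.0.0/0 (H7) depth=0
  + 80.52.0.0/14 (H7) depth=14
  lookup 64.0.0.102: bits 010 walk d0:H7→d1:-→d2:H5→d3:- -> H5
  lookup 80.52.122.92: bits 01010000001101 walk d0:H7→d1:-→d2:H5→d3:-→d4:H0→d5:-→d6:-→d7:-→d8:-→d9:-→d10:-→d11:-→d12:-→d13:-→d14:H7 -> H7
  lookup 158.128.0.0: bits 10011110100 walk d0:H7→d1:-→d2:-→d3:-→d4:-→d5:-→d6:-→d7:-→d8:-→d9:-→d10:-→d11:H5 -> H5
  + 158.158.72.69/32 (H7) depth=32
  + 158.0.0.0/8 (H5) depth=8
  + 158.158.72.69/32 (H5) depth=32
  + 80.53.0.0/16 (H7) depth=16
  + 80.48.0.0/12 (H4) depth=12
  lookup 80.48.0.168: bits 0101000000110 walk d0:H7→d1:-→d2:H5→d3:-→d4:H0→d5:-→d6:-→d7:-→d8:-→d9:-→d10:-→d11:-→d12:H4→d13:- -> H4
  lookup 80.48.0.13: bits 0101000000110 walk d0:H7→d1:-→d2:H5→d3:-→d4:H0→d5:-→d6:-→d7:-→d8:-→d9:-→d10:-→d11:-→d12:H4→d13:- -> H4
  + 0.0.0.0/0 (H3) depth=0

== LOOKUPS ==
["H0","H0","H0","H5","H7","H5","H4","H4"]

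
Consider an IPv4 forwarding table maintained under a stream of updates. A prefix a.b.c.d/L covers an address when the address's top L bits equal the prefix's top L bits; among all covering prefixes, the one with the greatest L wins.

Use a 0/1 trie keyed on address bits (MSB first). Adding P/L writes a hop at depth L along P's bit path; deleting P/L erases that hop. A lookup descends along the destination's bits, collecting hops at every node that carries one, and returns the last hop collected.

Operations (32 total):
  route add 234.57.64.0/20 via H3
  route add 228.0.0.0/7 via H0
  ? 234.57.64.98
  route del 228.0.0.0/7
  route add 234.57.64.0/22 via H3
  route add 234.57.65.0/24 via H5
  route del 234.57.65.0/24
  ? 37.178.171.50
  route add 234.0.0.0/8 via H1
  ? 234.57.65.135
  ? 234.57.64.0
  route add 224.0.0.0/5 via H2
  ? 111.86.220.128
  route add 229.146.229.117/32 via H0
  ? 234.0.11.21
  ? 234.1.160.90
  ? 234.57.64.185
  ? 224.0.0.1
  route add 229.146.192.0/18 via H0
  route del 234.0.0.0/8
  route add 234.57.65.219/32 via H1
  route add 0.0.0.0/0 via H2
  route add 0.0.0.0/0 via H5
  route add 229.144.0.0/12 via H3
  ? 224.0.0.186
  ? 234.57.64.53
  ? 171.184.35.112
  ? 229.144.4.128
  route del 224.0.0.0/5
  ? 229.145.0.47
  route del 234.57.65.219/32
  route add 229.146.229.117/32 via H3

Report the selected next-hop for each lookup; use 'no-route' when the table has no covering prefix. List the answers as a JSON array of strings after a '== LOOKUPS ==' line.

Process each operation:
  + 234.57.64.0/20 (H3) depth=20
  + 228.0.0.0/7 (H0) depth=7
  ? 234.57.64.98  path d0:-→d1:-→d2:-→d3:-→d4:-→d5:-→d6:-→d7:-→d8:-→d9:-→d10:-→d11:-→d12:-→d13:-→d14:-→d15:-→d16:-→d17:-→d18:-→d19:-→d20:H3  best=H3
  del 228.0.0.0/7 (clear depth 7)
  + 234.57.64.0/22 (H3) depth=22
  + 234.57.65.0/24 (H5) depth=24
  del 234.57.65.0/24 (clear depth 24)
  ? 37.178.171.50  path d0:-  best=no-route
  + 234.0.0.0/8 (H1) depth=8
  ? 234.57.65.135  path d0:-→d1:-→d2:-→d3:-→d4:-→d5:-→d6:-→d7:-→d8:H1→d9:-→d10:-→d11:-→d12:-→d13:-→d14:-→d15:-→d16:-→d17:-→d18:-→d19:-→d20:H3→d21:-→d22:H3→d23:-→d24:-  best=H3
  ? 234.57.64.0  path d0:-→d1:-→d2:-→d3:-→d4:-→d5:-→d6:-→d7:-→d8:H1→d9:-→d10:-→d11:-→d12:-→d13:-→d14:-→d15:-→d16:-→d17:-→d18:-→d19:-→d20:H3→d21:-→d22:H3→d23:-  best=H3
  + 224.0.0.0/5 (H2) depth=5
  ? 111.86.220.128  path d0:-  best=no-route
  + 229.146.229.117/32 (H0) depth=32
  ? 234.0.11.21  path d0:-→d1:-→d2:-→d3:-→d4:-→d5:-→d6:-→d7:-→d8:H1→d9:-→d10:-  best=H1
  ? 234.1.160.90  path d0:-→d1:-→d2:-→d3:-→d4:-→d5:-→d6:-→d7:-→d8:H1→d9:-→d10:-  best=H1
  ? 234.57.64.185  path d0:-→d1:-→d2:-→d3:-→d4:-→d5:-→d6:-→d7:-→d8:H1→d9:-→d10:-→d11:-→d12:-→d13:-→d14:-→d15:-→d16:-→d17:-→d18:-→d19:-→d20:H3→d21:-→d22:H3→d23:-  best=H3
  ? 224.0.0.1  path d0:-→d1:-→d2:-→d3:-→d4:-→d5:H2  best=H2
  + 229.146.192.0/18 (H0) depth=18
  del 234.0.0.0/8 (clear depth 8)
  + 234.57.65.219/32 (H1) depth=32
  + 0.0.0.0/0 (H2) depth=0
  + 0.0.0.0/0 (H5) depth=0
  + 229.144.0.0/12 (H3) depth=12
  ? 224.0.0.186  path d0:H5→d1:-→d2:-→d3:-→d4:-→d5:H2  best=H2
  ? 234.57.64.53  path d0:H5→d1:-→d2:-→d3:-→d4:-→d5:-→d6:-→d7:-→d8:-→d9:-→d10:-→d11:-→d12:-→d13:-→d14:-→d15:-→d16:-→d17:-→d18:-→d19:-→d20:H3→d21:-→d22:H3→d23:-  best=H3
  ? 171.184.35.112  path d0:H5→d1:-  best=H5
  ? 229.144.4.128  path d0:H5→d1:-→d2:-→d3:-→d4:-→d5:H2→d6:-→d7:-→d8:-→d9:-→d10:-→d11:-→d12:H3→d13:-→d14:-  best=H3
  del 224.0.0.0/5 (clear depth 5)
  ? 229.145.0.47  path d0:H5→d1:-→d2:-→d3:-→d4:-→d5:-→d6:-→d7:-→d8:-→d9:-→d10:-→d11:-→d12:H3→d13:-→d14:-  best=H3
  del 234.57.65.219/32 (clear depth 32)
  + 229.146.229.117/32 (H3) depth=32

== LOOKUPS ==
["H3","no-route","H3","H3","no-route","H1","H1","H3","H2","H2","H3","H5","H3","H3"]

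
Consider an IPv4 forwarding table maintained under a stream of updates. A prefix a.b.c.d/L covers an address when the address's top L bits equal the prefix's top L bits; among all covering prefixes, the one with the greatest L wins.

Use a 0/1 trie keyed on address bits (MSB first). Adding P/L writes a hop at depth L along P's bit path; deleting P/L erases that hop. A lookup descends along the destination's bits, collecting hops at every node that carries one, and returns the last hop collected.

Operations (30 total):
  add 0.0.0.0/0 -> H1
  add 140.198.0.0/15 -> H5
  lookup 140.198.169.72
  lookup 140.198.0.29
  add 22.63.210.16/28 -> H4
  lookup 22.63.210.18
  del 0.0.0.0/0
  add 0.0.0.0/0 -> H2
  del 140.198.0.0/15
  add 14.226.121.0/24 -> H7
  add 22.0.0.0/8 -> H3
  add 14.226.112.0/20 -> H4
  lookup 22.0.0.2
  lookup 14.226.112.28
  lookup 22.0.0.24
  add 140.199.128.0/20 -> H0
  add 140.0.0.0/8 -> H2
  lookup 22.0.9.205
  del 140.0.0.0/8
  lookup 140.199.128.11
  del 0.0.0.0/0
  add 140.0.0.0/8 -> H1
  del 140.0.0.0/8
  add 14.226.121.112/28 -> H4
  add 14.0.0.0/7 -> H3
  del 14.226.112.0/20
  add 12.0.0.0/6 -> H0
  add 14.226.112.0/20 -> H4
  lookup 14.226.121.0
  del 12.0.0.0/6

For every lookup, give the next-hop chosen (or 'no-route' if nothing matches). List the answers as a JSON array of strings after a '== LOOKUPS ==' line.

Trace:
  + 0.0.0.0/0 (H1) depth=0
  + 140.198.0.0/15 (H5) depth=15
  ? 140.198.169.72  path d0:H1→d1:-→d2:-→d3:-→d4:-→d5:-→d6:-→d7:-→d8:-→d9:-→d10:-→d11:-→d12:-→d13:-→d14:-→d15:H5  best=H5
  ? 140.198.0.29  path d0:H1→d1:-→d2:-→d3:-→d4:-→d5:-→d6:-→d7:-→d8:-→d9:-→d10:-→d11:-→d12:-→d13:-→d14:-→d15:H5  best=H5
  + 22.63.210.16/28 (H4) depth=28
  ? 22.63.210.18  path d0:H1→d1:-→d2:-→d3:-→d4:-→d5:-→d6:-→d7:-→d8:-→d9:-→d10:-→d11:-→d12:-→d13:-→d14:-→d15:-→d16:-→d17:-→d18:-→d19:-→d20:-→d21:-→d22:-→d23:-→d24:-→d25:-→d26:-→d27:-→d28:H4  best=H4
  - 0.0.0.0/0 clear@0
  + 0.0.0.0/0 (H2) depth=0
  - 140.198.0.0/15 clear@15
  + 14.226.121.0/24 (H7) depth=24
  + 22.0.0.0/8 (H3) depth=8
  + 14.226.112.0/20 (H4) depth=20
  ? 22.0.0.2  path d0:H2→d1:-→d2:-→d3:-→d4:-→d5:-→d6:-→d7:-→d8:H3→d9:-→d10:-  best=H3
  ? 14.226.112.28  path d0:H2→d1:-→d2:-→d3:-→d4:-→d5:-→d6:-→d7:-→d8:-→d9:-→d10:-→d11:-→d12:-→d13:-→d14:-→d15:-→d16:-→d17:-→d18:-→d19:-→d20:H4  best=H4
  ? 22.0.0.24  path d0:H2→d1:-→d2:-→d3:-→d4:-→d5:-→d6:-→d7:-→d8:H3→d9:-→d10:-  best=H3
  + 140.199.128.0/20 (H0) depth=20
  + 140.0.0.0/8 (H2) depth=8
  ? 22.0.9.205  path d0:H2→d1:-→d2:-→d3:-→d4:-→d5:-→d6:-→d7:-→d8:H3→d9:-→d10:-  best=H3
  - 140.0.0.0/8 clear@8
  ? 140.199.128.11  path d0:H2→d1:-→d2:-→d3:-→d4:-→d5:-→d6:-→d7:-→d8:-→d9:-→d10:-→d11:-→d12:-→d13:-→d14:-→d15:-→d16:-→d17:-→d18:-→d19:-→d20:H0  best=H0
  - 0.0.0.0/0 clear@0
  + 140.0.0.0/8 (H1) depth=8
  - 140.0.0.0/8 clear@8
  + 14.226.121.112/28 (H4) depth=28
  + 14.0.0.0/7 (H3) depth=7
  - 14.226.112.0/20 clear@20
  + 12.0.0.0/6 (H0) depth=6
  + 14.226.112.0/20 (H4) depth=20
  ? 14.226.121.0  path d0:-→d1:-→d2:-→d3:-→d4:-→d5:-→d6:H0→d7:H3→d8:-→d9:-→d10:-→d11:-→d12:-→d13:-→d14:-→d15:-→d16:-→d17:-→d18:-→d19:-→d20:H4→d21:-→d22:-→d23:-→d24:H7→d25:-  best=H7
  - 12.0.0.0/6 clear@6

== LOOKUPS ==
["H5","H5","H4","H3","H4","H3","H3","H0","H7"]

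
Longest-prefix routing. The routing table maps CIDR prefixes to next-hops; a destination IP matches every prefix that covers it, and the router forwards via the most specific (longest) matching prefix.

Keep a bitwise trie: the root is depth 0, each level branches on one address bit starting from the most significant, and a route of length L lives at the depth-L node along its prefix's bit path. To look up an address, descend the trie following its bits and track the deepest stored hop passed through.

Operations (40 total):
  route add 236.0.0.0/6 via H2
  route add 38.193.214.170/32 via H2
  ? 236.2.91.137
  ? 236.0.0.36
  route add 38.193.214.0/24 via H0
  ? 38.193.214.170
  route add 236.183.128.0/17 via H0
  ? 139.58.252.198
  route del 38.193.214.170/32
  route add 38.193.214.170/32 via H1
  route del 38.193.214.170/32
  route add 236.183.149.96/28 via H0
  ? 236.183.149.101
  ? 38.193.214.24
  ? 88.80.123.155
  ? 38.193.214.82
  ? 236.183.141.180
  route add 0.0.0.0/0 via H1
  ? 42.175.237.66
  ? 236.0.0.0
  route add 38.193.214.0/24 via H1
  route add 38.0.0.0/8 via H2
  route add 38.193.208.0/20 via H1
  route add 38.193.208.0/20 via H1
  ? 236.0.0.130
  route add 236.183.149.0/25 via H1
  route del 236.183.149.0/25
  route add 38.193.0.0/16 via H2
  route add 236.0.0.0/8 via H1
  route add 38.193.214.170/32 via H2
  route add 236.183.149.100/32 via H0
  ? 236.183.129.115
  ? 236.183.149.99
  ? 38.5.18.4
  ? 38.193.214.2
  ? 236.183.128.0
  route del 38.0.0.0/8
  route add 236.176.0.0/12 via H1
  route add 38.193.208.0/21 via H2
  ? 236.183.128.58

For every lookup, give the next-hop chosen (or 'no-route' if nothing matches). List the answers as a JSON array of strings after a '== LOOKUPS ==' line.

Process each operation:
  add 236.0.0.0/6 -> H2 at depth 6
  add 38.193.214.170/32 -> H2 at depth 32
  Q 236.2.91.137: descend 111011 ; hops seen [H2] ; pick H2
  Q 236.0.0.36: descend 111011 ; hops seen [H2] ; pick H2
  add 38.193.214.0/24 -> H0 at depth 24
  Q 38.193.214.170: descend 00100110110000011101011010101010 ; hops seen [H0,H2] ; pick H2
  add 236.183.128.0/17 -> H0 at depth 17
  Q 139.58.252.198: descend 1 ; hops seen [∅] ; pick no-route
  - 38.193.214.170/32 clear@32
  add 38.193.214.170/32 -> H1 at depth 32
  - 38.193.214.170/32 clear@32
  add 236.183.149.96/28 -> H0 at depth 28
  Q 236.183.149.101: descend 1110110010110111100101010110 ; hops seen [H2,H0,H0] ; pick H0
  Q 38.193.214.24: descend 001001101100000111010110 ; hops seen [H0] ; pick H0
  Q 88.80.123.155: descend 0 ; hops seen [∅] ; pick no-route
  Q 38.193.214.82: descend 001001101100000111010110 ; hops seen [H0] ; pick H0
  Q 236.183.141.180: descend 1110110010110111100 ; hops seen [H2,H0] ; pick H0
  add 0.0.0.0/0 -> H1 at depth 0
  Q 42.175.237.66: descend 0010 ; hops seen [H1] ; pick H1
  Q 236.0.0.0: descend 11101100 ; hops seen [H1,H2] ; pick H2
  add 38.193.214.0/24 -> H1 at depth 24
  add 38.0.0.0/8 -> H2 at depth 8
  add 38.193.208.0/20 -> H1 at depth 20
  add 38.193.208.0/20 -> H1 at depth 20
  Q 236.0.0.130: descend 11101100 ; hops seen [H1,H2] ; pick H2
  add 236.183.149.0/25 -> H1 at depth 25
  - 236.183.149.0/25 clear@25
  add 38.193.0.0/16 -> H2 at depth 16
  add 236.0.0.0/8 -> H1 at depth 8
  add 38.193.214.170/32 -> H2 at depth 32
  add 236.183.149.100/32 -> H0 at depth 32
  Q 236.183.129.115: descend 1110110010110111100 ; hops seen [H1,H2,H1,H0] ; pick H0
  Q 236.183.149.99: descend 11101100101101111001010101100 ; hops seen [H1,H2,H1,H0,H0] ; pick H0
  Q 38.5.18.4: descend 00100110 ; hops seen [H1,H2] ; pick H2
  Q 38.193.214.2: descend 001001101100000111010110 ; hops seen [H1,H2,H2,H1,H1] ; pick H1
  Q 236.183.128.0: descend 1110110010110111100 ; hops seen [H1,H2,H1,H0] ; pick H0
  - 38.0.0.0/8 clear@8
  add 236.176.0.0/12 -> H1 at depth 12
  add 38.193.208.0/21 -> H2 at depth 21
  Q 236.183.128.58: descend 1110110010110111100 ; hops seen [H1,H2,H1,H1,H0] ; pick H0

== LOOKUPS ==
["H2","H2","H2","no-route","H0","H0","no-route","H0","H0","H1","H2","H2","H0","H0","H2","H1","H0","H0"]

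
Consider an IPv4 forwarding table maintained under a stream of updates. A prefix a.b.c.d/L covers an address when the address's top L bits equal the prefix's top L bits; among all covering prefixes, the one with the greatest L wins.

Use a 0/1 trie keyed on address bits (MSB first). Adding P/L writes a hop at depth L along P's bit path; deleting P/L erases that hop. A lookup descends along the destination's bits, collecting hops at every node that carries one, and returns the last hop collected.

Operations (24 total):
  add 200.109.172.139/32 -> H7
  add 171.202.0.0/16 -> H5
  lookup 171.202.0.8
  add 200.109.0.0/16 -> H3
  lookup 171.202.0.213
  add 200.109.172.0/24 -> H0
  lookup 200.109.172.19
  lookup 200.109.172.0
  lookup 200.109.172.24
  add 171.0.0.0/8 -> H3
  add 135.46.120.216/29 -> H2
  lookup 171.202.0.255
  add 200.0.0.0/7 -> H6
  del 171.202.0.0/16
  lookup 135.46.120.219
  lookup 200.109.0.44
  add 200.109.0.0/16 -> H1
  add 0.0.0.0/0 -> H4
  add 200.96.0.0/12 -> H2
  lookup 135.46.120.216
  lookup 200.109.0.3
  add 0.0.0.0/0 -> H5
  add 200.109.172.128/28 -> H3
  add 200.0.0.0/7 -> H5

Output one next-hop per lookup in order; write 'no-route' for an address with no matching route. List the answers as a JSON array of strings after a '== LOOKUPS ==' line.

Apply in order:
  add 200.109.172.139/32 -> H7 at depth 32
  add 171.202.0.0/16 -> H5 at depth 16
  lookup 171.202.0.8: bits 1010101111001010 walk d0:-→d1:-→d2:-→d3:-→d4:-→d5:-→d6:-→d7:-→d8:-→d9:-→d10:-→d11:-→d12:-→d13:-→d14:-→d15:-→d16:H5 -> H5
  add 200.109.0.0/16 -> H3 at depth 16
  lookup 171.202.0.213: bits 1010101111001010 walk d0:-→d1:-→d2:-→d3:-→d4:-→d5:-→d6:-→d7:-→d8:-→d9:-→d10:-→d11:-→d12:-→d13:-→d14:-→d15:-→d16:H5 -> H5
  add 200.109.172.0/24 -> H0 at depth 24
  lookup 200.109.172.19: bits 110010000110110110101100 walk d0:-→d1:-→d2:-→d3:-→d4:-→d5:-→d6:-→d7:-→d8:-→d9:-→d10:-→d11:-→d12:-→d13:-→d14:-→d15:-→d16:H3→d17:-→d18:-→d19:-→d20:-→d21:-→d22:-→d23:-→d24:H0 -> H0
  lookup 200.109.172.0: bits 110010000110110110101100 walk d0:-→d1:-→d2:-→d3:-→d4:-→d5:-→d6:-→d7:-→d8:-→d9:-→d10:-→d11:-→d12:-→d13:-→d14:-→d15:-→d16:H3→d17:-→d18:-→d19:-→d20:-→d21:-→d22:-→d23:-→d24:H0 -> H0
  lookup 200.109.172.24: bits 110010000110110110101100 walk d0:-→d1:-→d2:-→d3:-→d4:-→d5:-→d6:-→d7:-→d8:-→d9:-→d10:-→d11:-→d12:-→d13:-→d14:-→d15:-→d16:H3→d17:-→d18:-→d19:-→d20:-→d21:-→d22:-→d23:-→d24:H0 -> H0
  add 171.0.0.0/8 -> H3 at depth 8
  add 135.46.120.216/29 -> H2 at depth 29
  lookup 171.202.0.255: bits 1010101111001010 walk d0:-→d1:-→d2:-→d3:-→d4:-→d5:-→d6:-→d7:-→d8:H3→d9:-→d10:-→d11:-→d12:-→d13:-→d14:-→d15:-→d16:H5 -> H5
  add 200.0.0.0/7 -> H6 at depth 7
  del 171.202.0.0/16 (clear depth 16)
  lookup 135.46.120.219: bits 10000111001011100111100011011 walk d0:-→d1:-→d2:-→d3:-→d4:-→d5:-→d6:-→d7:-→d8:-→d9:-→d10:-→d11:-→d12:-→d13:-→d14:-→d15:-→d16:-→d17:-→d18:-→d19:-→d20:-→d21:-→d22:-→d23:-→d24:-→d25:-→d26:-→d27:-→d28:-→d29:H2 -> H2
  lookup 200.109.0.44: bits 1100100001101101 walk d0:-→d1:-→d2:-→d3:-→d4:-→d5:-→d6:-→d7:H6→d8:-→d9:-→d10:-→d11:-→d12:-→d13:-→d14:-→d15:-→d16:H3 -> H3
  add 200.109.0.0/16 -> H1 at depth 16
  add 0.0.0.0/0 -> H4 at depth 0
  add 200.96.0.0/12 -> H2 at depth 12
  lookup 135.46.120.216: bits 10000111001011100111100011011 walk d0:H4→d1:-→d2:-→d3:-→d4:-→d5:-→d6:-→d7:-→d8:-→d9:-→d10:-→d11:-→d12:-→d13:-→d14:-→d15:-→d16:-→d17:-→d18:-→d19:-→d20:-→d21:-→d22:-→d23:-→d24:-→d25:-→d26:-→d27:-→d28:-→d29:H2 -> H2
  lookup 200.109.0.3: bits 1100100001101101 walk d0:H4→d1:-→d2:-→d3:-→d4:-→d5:-→d6:-→d7:H6→d8:-→d9:-→d10:-→d11:-→d12:H2→d13:-→d14:-→d15:-→d16:H1 -> H1
  add 0.0.0.0/0 -> H5 at depth 0
  add 200.109.172.128/28 -> H3 at depth 28
  add 200.0.0.0/7 -> H5 at depth 7

== LOOKUPS ==
["H5","H5","H0","H0","H0","H5","H2","H3","H2","H1"]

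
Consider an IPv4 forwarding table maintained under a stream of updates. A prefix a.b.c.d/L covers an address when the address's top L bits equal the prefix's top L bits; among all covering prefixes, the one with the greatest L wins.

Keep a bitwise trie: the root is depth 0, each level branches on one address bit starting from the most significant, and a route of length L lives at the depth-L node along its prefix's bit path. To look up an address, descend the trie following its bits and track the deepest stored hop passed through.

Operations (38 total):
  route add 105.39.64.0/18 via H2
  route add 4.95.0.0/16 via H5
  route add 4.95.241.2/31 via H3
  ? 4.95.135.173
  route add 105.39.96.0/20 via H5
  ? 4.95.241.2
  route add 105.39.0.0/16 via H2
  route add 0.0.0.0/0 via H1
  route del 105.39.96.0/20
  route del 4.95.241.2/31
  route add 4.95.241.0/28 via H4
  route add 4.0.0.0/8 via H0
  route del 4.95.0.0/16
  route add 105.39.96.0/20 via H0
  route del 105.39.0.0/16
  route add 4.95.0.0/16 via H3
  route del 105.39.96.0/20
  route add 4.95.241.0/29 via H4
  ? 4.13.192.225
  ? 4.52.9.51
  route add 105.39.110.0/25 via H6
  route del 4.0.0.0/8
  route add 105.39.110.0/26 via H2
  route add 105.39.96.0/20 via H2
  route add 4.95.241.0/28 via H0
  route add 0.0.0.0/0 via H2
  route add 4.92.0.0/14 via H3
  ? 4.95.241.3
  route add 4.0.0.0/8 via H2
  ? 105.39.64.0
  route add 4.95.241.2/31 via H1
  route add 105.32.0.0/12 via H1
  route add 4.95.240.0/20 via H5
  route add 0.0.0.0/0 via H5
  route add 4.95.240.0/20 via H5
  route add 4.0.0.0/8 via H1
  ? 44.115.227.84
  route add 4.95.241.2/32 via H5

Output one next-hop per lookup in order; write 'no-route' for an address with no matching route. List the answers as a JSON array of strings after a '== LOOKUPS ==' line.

Process each operation:
  add 105.39.64.0/18 -> H2 at depth 18
  add 4.95.0.0/16 -> H5 at depth 16
  add 4.95.241.2/31 -> H3 at depth 31
  lookup 4.95.135.173: bits 00000100010111111 walk d0:-→d1:-→d2:-→d3:-→d4:-→d5:-→d6:-→d7:-→d8:-→d9:-→d10:-→d11:-→d12:-→d13:-→d14:-→d15:-→d16:H5→d17:- -> H5
  add 105.39.96.0/20 -> H5 at depth 20
  lookup 4.95.241.2: bits 0000010001011111111100010000001 walk d0:-→d1:-→d2:-→d3:-→d4:-→d5:-→d6:-→d7:-→d8:-→d9:-→d10:-→d11:-→d12:-→d13:-→d14:-→d15:-→d16:H5→d17:-→d18:-→d19:-→d20:-→d21:-→d22:-→d23:-→d24:-→d25:-→d26:-→d27:-→d28:-→d29:-→d30:-→d31:H3 -> H3
  add 105.39.0.0/16 -> H2 at depth 16
  add 0.0.0.0/0 -> H1 at depth 0
  - 105.39.96.0/20 clear@20
  - 4.95.241.2/31 clear@31
  add 4.95.241.0/28 -> H4 at depth 28
  add 4.0.0.0/8 -> H0 at depth 8
  - 4.95.0.0/16 clear@16
  add 105.39.96.0/20 -> H0 at depth 20
  - 105.39.0.0/16 clear@16
  add 4.95.0.0/16 -> H3 at depth 16
  - 105.39.96.0/20 clear@20
  add 4.95.241.0/29 -> H4 at depth 29
  lookup 4.13.192.225: bits 000001000 walk d0:H1→d1:-→d2:-→d3:-→d4:-→d5:-→d6:-→d7:-→d8:H0→d9:- -> H0
  lookup 4.52.9.51: bits 000001000 walk d0:H1→d1:-→d2:-→d3:-→d4:-→d5:-→d6:-→d7:-→d8:H0→d9:- -> H0
  add 105.39.110.0/25 -> H6 at depth 25
  - 4.0.0.0/8 clear@8
  add 105.39.110.0/26 -> H2 at depth 26
  add 105.39.96.0/20 -> H2 at depth 20
  add 4.95.241.0/28 -> H0 at depth 28
  add 0.0.0.0/0 -> H2 at depth 0
  add 4.92.0.0/14 -> H3 at depth 14
  lookup 4.95.241.3: bits 0000010001011111111100010000001 walk d0:H2→d1:-→d2:-→d3:-→d4:-→d5:-→d6:-→d7:-→d8:-→d9:-→d10:-→d11:-→d12:-→d13:-→d14:H3→d15:-→d16:H3→d17:-→d18:-→d19:-→d20:-→d21:-→d22:-→d23:-→d24:-→d25:-→d26:-→d27:-→d28:H0→d29:H4→d30:-→d31:- -> H4
  add 4.0.0.0/8 -> H2 at depth 8
  lookup 105.39.64.0: bits 011010010010011101 walk d0:H2→d1:-→d2:-→d3:-→d4:-→d5:-→d6:-→d7:-→d8:-→d9:-→d10:-→d11:-→d12:-→d13:-→d14:-→d15:-→d16:-→d17:-→d18:H2 -> H2
  add 4.95.241.2/31 -> H1 at depth 31
  add 105.32.0.0/12 -> H1 at depth 12
  add 4.95.240.0/20 -> H5 at depth 20
  add 0.0.0.0/0 -> H5 at depth 0
  add 4.95.240.0/20 -> H5 at depth 20
  add 4.0.0.0/8 -> H1 at depth 8
  lookup 44.115.227.84: bits 00 walk d0:H5→d1:-→d2:- -> H5
  add 4.95.241.2/32 -> H5 at depth 32

== LOOKUPS ==
["H5","H3","H0","H0","H4","H2","H5"]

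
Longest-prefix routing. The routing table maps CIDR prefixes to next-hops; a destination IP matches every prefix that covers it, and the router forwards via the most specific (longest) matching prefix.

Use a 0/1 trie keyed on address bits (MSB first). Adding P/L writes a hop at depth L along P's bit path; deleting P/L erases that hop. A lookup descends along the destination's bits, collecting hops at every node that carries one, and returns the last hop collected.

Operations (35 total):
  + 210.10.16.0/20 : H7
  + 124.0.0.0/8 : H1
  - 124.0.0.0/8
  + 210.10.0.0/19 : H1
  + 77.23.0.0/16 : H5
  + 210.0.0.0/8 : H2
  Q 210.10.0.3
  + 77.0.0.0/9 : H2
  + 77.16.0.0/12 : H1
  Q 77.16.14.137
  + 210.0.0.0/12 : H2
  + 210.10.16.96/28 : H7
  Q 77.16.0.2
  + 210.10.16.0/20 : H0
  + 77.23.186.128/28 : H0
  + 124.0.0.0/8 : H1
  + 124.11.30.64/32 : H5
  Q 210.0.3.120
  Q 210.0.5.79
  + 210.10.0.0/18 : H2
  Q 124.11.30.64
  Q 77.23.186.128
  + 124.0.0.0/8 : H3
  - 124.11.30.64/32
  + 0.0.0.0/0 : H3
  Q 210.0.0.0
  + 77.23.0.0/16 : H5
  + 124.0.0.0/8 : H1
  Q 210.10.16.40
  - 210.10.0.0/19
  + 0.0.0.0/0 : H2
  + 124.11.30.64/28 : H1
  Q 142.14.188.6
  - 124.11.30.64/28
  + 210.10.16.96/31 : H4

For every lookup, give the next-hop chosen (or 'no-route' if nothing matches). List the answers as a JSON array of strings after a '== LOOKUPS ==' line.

Process each operation:
  + 210.10.16.0/20 (H7) depth=20
  + 124.0.0.0/8 (H1) depth=8
  - 124.0.0.0/8 clear@8
  + 210.10.0.0/19 (H1) depth=19
  + 77.23.0.0/16 (H5) depth=16
  + 210.0.0.0/8 (H2) depth=8
  lookup 210.10.0.3: bits 1101001000001010000 walk d0:-→d1:-→d2:-→d3:-→d4:-→d5:-→d6:-→d7:-→d8:H2→d9:-→d10:-→d11:-→d12:-→d13:-→d14:-→d15:-→d16:-→d17:-→d18:-→d19:H1 -> H1
  + 77.0.0.0/9 (H2) depth=9
  + 77.16.0.0/12 (H1) depth=12
  lookup 77.16.14.137: bits 0100110100010 walk d0:-→d1:-→d2:-→d3:-→d4:-→d5:-→d6:-→d7:-→d8:-→d9:H2→d10:-→d11:-→d12:H1→d13:- -> H1
  + 210.0.0.0/12 (H2) depth=12
  + 210.10.16.96/28 (H7) depth=28
  lookup 77.16.0.2: bits 0100110100010 walk d0:-→d1:-→d2:-→d3:-→d4:-→d5:-→d6:-→d7:-→d8:-→d9:H2→d10:-→d11:-→d12:H1→d13:- -> H1
  + 210.10.16.0/20 (H0) depth=20
  + 77.23.186.128/28 (H0) depth=28
  + 124.0.0.0/8 (H1) depth=8
  + 124.11.30.64/32 (H5) depth=32
  lookup 210.0.3.120: bits 110100100000 walk d0:-→d1:-→d2:-→d3:-→d4:-→d5:-→d6:-→d7:-→d8:H2→d9:-→d10:-→d11:-→d12:H2 -> H2
  lookup 210.0.5.79: bits 110100100000 walk d0:-→d1:-→d2:-→d3:-→d4:-→d5:-→d6:-→d7:-→d8:H2→d9:-→d10:-→d11:-→d12:H2 -> H2
  + 210.10.0.0/18 (H2) depth=18
  lookup 124.11.30.64: bits 01111100000010110001111001000000 walk d0:-→d1:-→d2:-→d3:-→d4:-→d5:-→d6:-→d7:-→d8:H1→d9:-→d10:-→d11:-→d12:-→d13:-→d14:-→d15:-→d16:-→d17:-→d18:-→d19:-→d20:-→d21:-→d22:-→d23:-→d24:-→d25:-→d26:-→d27:-→d28:-→d29:-→d30:-→d31:-→d32:H5 -> H5
  lookup 77.23.186.128: bits 0100110100010111101110101000 walk d0:-→d1:-→d2:-→d3:-→d4:-→d5:-→d6:-→d7:-→d8:-→d9:H2→d10:-→d11:-→d12:H1→d13:-→d14:-→d15:-→d16:H5→d17:-→d18:-→d19:-→d20:-→d21:-→d22:-→d23:-→d24:-→d25:-→d26:-→d27:-→d28:H0 -> H0
  + 124.0.0.0/8 (H3) depth=8
  - 124.11.30.64/32 clear@32
  + 0.0.0.0/0 (H3) depth=0
  lookup 210.0.0.0: bits 110100100000 walk d0:H3→d1:-→d2:-→d3:-→d4:-→d5:-→d6:-→d7:-→d8:H2→d9:-→d10:-→d11:-→d12:H2 -> H2
  + 77.23.0.0/16 (H5) depth=16
  + 124.0.0.0/8 (H1) depth=8
  lookup 210.10.16.40: bits 1101001000001010000100000 walk d0:H3→d1:-→d2:-→d3:-→d4:-→d5:-→d6:-→d7:-→d8:H2→d9:-→d10:-→d11:-→d12:H2→d13:-→d14:-→d15:-→d16:-→d17:-→d18:H2→d19:H1→d20:H0→d21:-→d22:-→d23:-→d24:-→d25:- -> H0
  - 210.10.0.0/19 clear@19
  + 0.0.0.0/0 (H2) depth=0
  + 124.11.30.64/28 (H1) depth=28
  lookup 142.14.188.6: bits 1 walk d0:H2→d1:- -> H2
  - 124.11.30.64/28 clear@28
  + 210.10.16.96/31 (H4) depth=31

== LOOKUPS ==
["H1","H1","H1","H2","H2","H5","H0","H2","H0","H2"]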